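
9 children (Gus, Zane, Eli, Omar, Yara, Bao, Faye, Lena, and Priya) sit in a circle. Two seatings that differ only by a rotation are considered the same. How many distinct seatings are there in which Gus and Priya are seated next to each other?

Treat {Gus, Priya} as one unit (2 internal orders) and seat the resulting 8 units around the table: (7)! circular arrangements.
So 2 × (7)! = 2 × 5040 = 10080.

10080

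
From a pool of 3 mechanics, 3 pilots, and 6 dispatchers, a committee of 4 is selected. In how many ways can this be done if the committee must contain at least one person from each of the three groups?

Unrestricted: C(12,4) = 495 ways to pick any 4 of the 12.
Subtract selections that omit an entire group: no mechanics → C(9,4) = 126; no pilots → C(9,4) = 126; no dispatchers → C(6,4) = 15.
Add back selections omitting two groups (i.e. drawn from a single group): C(3,4) + C(3,4) + C(6,4) = 15.
By inclusion–exclusion: 495 − 267 + 15 = 243.

243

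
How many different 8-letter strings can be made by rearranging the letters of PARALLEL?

3360

PARALLEL has 8 letters with A appearing twice and L appearing 3 times.
So there are 8! / (3!·2!) = 3360 distinguishable arrangements.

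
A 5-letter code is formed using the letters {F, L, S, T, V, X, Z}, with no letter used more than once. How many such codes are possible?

2520

With no repetition, fill the 5 letters in order: 7 choices, then 6, down to 3.
7 × 6 × 5 × 4 × 3 = 2520.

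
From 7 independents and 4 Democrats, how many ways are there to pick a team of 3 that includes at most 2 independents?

Split by how many independents are chosen (0 through 2).
Sum: C(7,0)·C(4,3) + C(7,1)·C(4,2) + C(7,2)·C(4,1) = 4 + 42 + 84 = 130.

130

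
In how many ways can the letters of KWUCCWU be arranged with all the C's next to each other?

Treat the 2 copies of C as a single block. The multiset to arrange is then {CC, K, U, U, W, W}, 6 items in all.
That gives (6)!/(2!·2!) = 180 arrangements.

180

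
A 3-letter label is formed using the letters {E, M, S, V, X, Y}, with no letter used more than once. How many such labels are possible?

Choose and order 3 of the 6 symbols: the first letter has 6 options, the next 5, then 4.
6 × 5 × 4 = 120.

120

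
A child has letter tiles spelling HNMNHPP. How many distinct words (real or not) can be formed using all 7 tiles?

630

The 7 letters of HNMNHPP have repeats: H appearing twice, N appearing twice, and P appearing twice.
The number of distinct arrangements is 7!/(2!·2!·2!) = 5040/8 = 630.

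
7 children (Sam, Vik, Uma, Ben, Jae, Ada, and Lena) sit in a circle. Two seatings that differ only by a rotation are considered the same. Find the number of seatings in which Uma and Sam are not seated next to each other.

480

Without the restriction there are (6)! = 720 seatings.
Seatings with Uma beside Sam: treat them as a block with 2 internal orders, giving 2 × (5)! = 240.
Subtracting, 720 − 240 = 480.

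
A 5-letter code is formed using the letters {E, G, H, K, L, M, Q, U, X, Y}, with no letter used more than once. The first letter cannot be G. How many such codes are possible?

The first letter has 10−1 = 9 choices (anything except G).
The remaining 4 letters are filled from the other 9 symbols without repetition: 9 × 8 × 7 × 6 = 3024.
Total: 9 × 3024 = 27216.

27216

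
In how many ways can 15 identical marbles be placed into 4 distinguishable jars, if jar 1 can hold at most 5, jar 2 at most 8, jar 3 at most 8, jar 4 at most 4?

187

Ignoring the caps, the number of non-negative solutions to x_1+…+x_4 = 15 is C(18,3) = 816.
Subtract solutions that violate a single cap (substitute x_i' = x_i − (cap_i+1)): x_1 ≥ 6 gives C(12,3) = 220; x_2 ≥ 9 gives C(9,3) = 84; x_3 ≥ 9 gives C(9,3) = 84; x_4 ≥ 5 gives C(13,3) = 286. Together 674.
Add back pairs where two caps are both exceeded: 1 + 1 + 35 + 0 + 4 + 4 = 45.
By inclusion–exclusion the count is 816 − 674 + 45 = 187.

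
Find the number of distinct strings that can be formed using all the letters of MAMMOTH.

840

MAMMOTH has 7 letters with M appearing 3 times.
So there are 7! / (3!) = 840 distinguishable arrangements.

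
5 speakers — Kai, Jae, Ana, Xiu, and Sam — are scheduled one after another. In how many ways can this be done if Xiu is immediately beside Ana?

48

Treat {Xiu, Ana} as a single unit. There are 4 units to order, and the pair itself can be ordered 2 ways.
So the count is 2·(4)! = 48.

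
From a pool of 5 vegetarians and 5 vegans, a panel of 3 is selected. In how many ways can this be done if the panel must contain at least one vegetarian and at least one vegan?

100

Total 3-person selections from all 10: C(10,3) = 120.
Selections missing a whole group: no vegetarians → C(5,3) = 10; no vegans → C(5,3) = 10.
Both groups omitted at once is impossible, so 120 − 20 = 100.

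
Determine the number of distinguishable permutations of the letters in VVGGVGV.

VVGGVGV has 7 letters with G appearing 3 times and V appearing 4 times.
The number of distinct arrangements is 7!/(4!·3!) = 5040/144 = 35.

35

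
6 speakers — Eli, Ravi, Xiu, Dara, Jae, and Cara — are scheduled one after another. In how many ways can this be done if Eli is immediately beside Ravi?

240

Glue Eli and Ravi into one block (2 internal orders), leaving 5 units to arrange in a row.
That gives 2 × 5! = 2 × 120 = 240.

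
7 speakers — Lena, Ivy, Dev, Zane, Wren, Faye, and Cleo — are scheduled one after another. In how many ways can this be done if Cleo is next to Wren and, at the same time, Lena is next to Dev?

Treat {Cleo,Wren} as one block (2 orders) and {Lena,Dev} as another (2 orders).
That leaves 5 units to arrange: 2 × 2 × 5! = 4 × 120 = 480.

480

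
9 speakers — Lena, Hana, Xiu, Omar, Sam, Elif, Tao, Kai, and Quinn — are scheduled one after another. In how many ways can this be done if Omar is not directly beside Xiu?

282240

There are 9! = 362880 arrangements in all. If Omar and Xiu are adjacent, merging them into one block gives 2·(8)! = 80640 arrangements.
Complementary counting: 362880 − 80640 = 282240.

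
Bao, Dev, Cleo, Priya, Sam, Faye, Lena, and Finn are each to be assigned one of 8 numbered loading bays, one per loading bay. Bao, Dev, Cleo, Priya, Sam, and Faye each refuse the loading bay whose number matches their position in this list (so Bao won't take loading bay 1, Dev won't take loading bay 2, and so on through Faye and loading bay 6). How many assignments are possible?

Let Aᵢ (for 1 ≤ i ≤ 6) be the placements that put person i in their forbidden loading bay. Any j of these fix j positions, leaving (8−j)! ways to fill the rest, and there are C(6,j) ways to pick which j.
By inclusion–exclusion, the number of valid placements is Σ_{j=0}^{6} (−1)^j C(6,j)·(8−j)!.
Computing: 40320 − 30240 + 10800 − 2400 + 360 − 36 + 2 = 18806.

18806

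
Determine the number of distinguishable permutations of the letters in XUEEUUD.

420

Letter multiplicities in XUEEUUD: D×1, E×2, U×3, X×1.
Dividing 7! = 5040 by 3!·2! = 12 for the repeated letters gives 420.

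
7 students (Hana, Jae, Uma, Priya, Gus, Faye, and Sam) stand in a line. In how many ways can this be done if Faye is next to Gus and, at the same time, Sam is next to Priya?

Treat {Faye,Gus} as one block (2 orders) and {Sam,Priya} as another (2 orders).
That leaves 5 units to arrange: 2 × 2 × 5! = 4 × 120 = 480.

480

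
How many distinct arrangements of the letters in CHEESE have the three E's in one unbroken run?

24

Treat the 3 copies of E as a single block. The multiset to arrange is then {EEE, C, H, S}, 4 items in all.
All 4 items are distinct, so there are (4)! = 24 arrangements.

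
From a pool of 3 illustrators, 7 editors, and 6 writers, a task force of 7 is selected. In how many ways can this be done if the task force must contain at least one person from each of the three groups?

9569

Unrestricted: C(16,7) = 11440 ways to pick any 7 of the 16.
Selections missing a whole group: no illustrators → C(13,7) = 1716; no editors → C(9,7) = 36; no writers → C(10,7) = 120.
Add back selections omitting two groups (i.e. drawn from a single group): C(3,7) + C(7,7) + C(6,7) = 1.
By inclusion–exclusion: 11440 − 1872 + 1 = 9569.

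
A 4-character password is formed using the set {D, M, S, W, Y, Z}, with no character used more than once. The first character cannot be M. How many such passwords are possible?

The first character has 6−1 = 5 choices (anything except M).
The remaining 3 characters are filled from the other 5 symbols without repetition: 5 × 4 × 3 = 60.
Total: 5 × 60 = 300.

300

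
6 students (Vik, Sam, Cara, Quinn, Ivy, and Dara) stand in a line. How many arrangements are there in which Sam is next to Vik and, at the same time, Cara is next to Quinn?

Treat {Sam,Vik} as one block (2 orders) and {Cara,Quinn} as another (2 orders).
That leaves 4 units to arrange: 2 × 2 × 4! = 4 × 24 = 96.

96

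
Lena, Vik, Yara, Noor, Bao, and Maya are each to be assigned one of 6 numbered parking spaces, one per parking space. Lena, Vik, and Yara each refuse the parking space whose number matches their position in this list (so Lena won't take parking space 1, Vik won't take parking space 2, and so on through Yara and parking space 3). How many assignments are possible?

426

Let Aᵢ (for i ∈ {1, 2, 3}) be the placements that put person i in their forbidden parking space. Any j of these fix j positions, leaving (6−j)! ways to fill the rest, and there are C(3,j) ways to pick which j.
By inclusion–exclusion, the number of valid placements is Σ_{j=0}^{3} (−1)^j C(3,j)·(6−j)!.
Computing: 720 − 360 + 72 − 6 = 426.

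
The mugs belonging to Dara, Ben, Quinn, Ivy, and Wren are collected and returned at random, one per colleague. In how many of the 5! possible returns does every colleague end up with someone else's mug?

44

Count assignments avoiding every fixed point. For any j of the 5 colleagues fixed to their own mug, the other 5−j can be arranged in (5−j)! ways.
By inclusion–exclusion this is Σ_{j=0}^{5} (−1)^j C(5,j)·(5−j)!.
Computing: 120 − 120 + 60 − 20 + 5 − 1 = 44.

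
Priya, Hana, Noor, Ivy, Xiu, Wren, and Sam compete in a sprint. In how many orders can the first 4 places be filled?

840

There are 7 choices for 1st place, 6 for 2nd, and so on down to 4 for position 4.
That gives 7 × 6 × 5 × 4 = 840.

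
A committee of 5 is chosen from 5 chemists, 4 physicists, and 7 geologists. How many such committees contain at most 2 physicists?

4092

Split by how many physicists are chosen (0 through 2).
Sum: C(4,0)·C(12,5) + C(4,1)·C(12,4) + C(4,2)·C(12,3) = 792 + 1980 + 1320 = 4092.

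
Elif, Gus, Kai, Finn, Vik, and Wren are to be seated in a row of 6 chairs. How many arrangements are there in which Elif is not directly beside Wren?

480

Of the 6! = 720 arrangements, those with Elif and Wren adjacent number 2 × 5! = 240 (treat the pair as a block with 2 internal orders).
Complementary counting: 720 − 240 = 480.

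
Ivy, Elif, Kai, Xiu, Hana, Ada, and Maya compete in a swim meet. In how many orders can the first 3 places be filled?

This is an ordered selection of 3 from 7: P(7,3).
That gives 7 × 6 × 5 = 210.

210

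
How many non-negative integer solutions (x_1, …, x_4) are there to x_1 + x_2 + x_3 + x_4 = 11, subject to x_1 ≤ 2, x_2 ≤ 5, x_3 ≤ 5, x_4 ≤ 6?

Without the upper bounds there are C(14,3) = 364 ways to split 11 among 4 variables.
Subtract solutions that violate a single cap (substitute x_i' = x_i − (cap_i+1)): x_1 ≥ 3 gives C(11,3) = 165; x_2 ≥ 6 gives C(8,3) = 56; x_3 ≥ 6 gives C(8,3) = 56; x_4 ≥ 7 gives C(7,3) = 35. Together 312.
Add back pairs where two caps are both exceeded: 10 + 10 + 4 + 0 + 0 + 0 = 24.
By inclusion–exclusion the count is 364 − 312 + 24 = 76.

76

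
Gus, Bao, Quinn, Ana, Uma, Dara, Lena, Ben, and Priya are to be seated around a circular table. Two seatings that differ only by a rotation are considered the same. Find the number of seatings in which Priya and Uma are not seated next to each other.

30240

All circular seatings of 9 people number (8)! = 40320.
Seatings with Priya beside Uma: treat them as a block with 2 internal orders, giving 2 × (7)! = 10080.
Subtracting, 40320 − 10080 = 30240.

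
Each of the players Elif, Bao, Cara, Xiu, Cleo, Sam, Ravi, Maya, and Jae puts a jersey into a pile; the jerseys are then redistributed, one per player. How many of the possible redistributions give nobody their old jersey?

133496

This is the derangement count D_9: permutations of 9 items with no fixed point.
By inclusion–exclusion this is Σ_{j=0}^{9} (−1)^j C(9,j)·(9−j)!.
Computing: 362880 − 362880 + 181440 − 60480 + 15120 − 3024 + 504 − 72 + 9 − 1 = 133496.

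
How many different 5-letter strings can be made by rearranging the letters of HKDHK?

HKDHK has 5 letters with H appearing twice and K appearing twice.
So there are 5! / (2!·2!) = 30 distinguishable arrangements.

30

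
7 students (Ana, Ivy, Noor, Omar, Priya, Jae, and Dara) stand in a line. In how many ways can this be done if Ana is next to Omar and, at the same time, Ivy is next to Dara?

480

Treat {Ana,Omar} as one block (2 orders) and {Ivy,Dara} as another (2 orders).
That leaves 5 units to arrange: 2 × 2 × 5! = 4 × 120 = 480.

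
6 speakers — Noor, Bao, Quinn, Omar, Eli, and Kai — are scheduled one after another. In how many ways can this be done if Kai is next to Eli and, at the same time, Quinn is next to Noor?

96

Treat {Kai,Eli} as one block (2 orders) and {Quinn,Noor} as another (2 orders).
That leaves 4 units to arrange: 2 × 2 × 4! = 4 × 24 = 96.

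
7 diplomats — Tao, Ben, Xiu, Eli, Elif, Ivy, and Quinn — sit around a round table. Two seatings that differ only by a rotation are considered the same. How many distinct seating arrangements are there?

720

Around a circle, 7 distinct people have 7!/7 = (6)! = 720 rotationally distinct seatings.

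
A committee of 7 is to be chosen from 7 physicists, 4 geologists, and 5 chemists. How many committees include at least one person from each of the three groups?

10283

With no constraint there are C(16,7) = 11440 possible selections.
Subtract selections that omit an entire group: no physicists → C(9,7) = 36; no geologists → C(12,7) = 792; no chemists → C(11,7) = 330.
Add back selections omitting two groups (i.e. drawn from a single group): C(7,7) + C(4,7) + C(5,7) = 1.
By inclusion–exclusion: 11440 − 1158 + 1 = 10283.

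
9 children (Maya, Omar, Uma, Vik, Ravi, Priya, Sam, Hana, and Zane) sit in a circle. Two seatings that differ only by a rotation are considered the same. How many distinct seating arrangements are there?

40320

Fix one person's seat to break rotational symmetry; the remaining 8 people can be arranged in (8)! = 40320 ways.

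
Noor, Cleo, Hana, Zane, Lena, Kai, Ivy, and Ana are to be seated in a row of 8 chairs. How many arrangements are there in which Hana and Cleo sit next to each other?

Glue Hana and Cleo into one block (2 internal orders), leaving 7 units to arrange in a row.
So the count is 2·(7)! = 10080.

10080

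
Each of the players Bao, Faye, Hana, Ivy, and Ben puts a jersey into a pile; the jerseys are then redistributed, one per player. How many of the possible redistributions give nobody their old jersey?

44

Let Aᵢ be the assignments in which player i gets their old jersey. We want the size of the complement of A₁∪…∪A_5.
By inclusion–exclusion this is Σ_{j=0}^{5} (−1)^j C(5,j)·(5−j)!.
Computing: 120 − 120 + 60 − 20 + 5 − 1 = 44.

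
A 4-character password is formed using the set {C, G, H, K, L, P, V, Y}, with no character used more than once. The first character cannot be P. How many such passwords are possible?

1470

The first character has 8−1 = 7 choices (anything except P).
The remaining 3 characters are filled from the other 7 symbols without repetition: 7 × 6 × 5 = 210.
Total: 7 × 210 = 1470.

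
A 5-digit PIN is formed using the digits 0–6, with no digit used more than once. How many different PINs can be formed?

With no repetition, fill the 5 digits in order: 7 choices, then 6, down to 3.
That product is 7 × 6 × 5 × 4 × 3 = 2520.

2520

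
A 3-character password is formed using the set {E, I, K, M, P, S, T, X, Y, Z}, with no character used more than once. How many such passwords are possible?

720

This is a permutation of 3 out of 10: P(10,3) = 10!/7!.
That product is 10 × 9 × 8 = 720.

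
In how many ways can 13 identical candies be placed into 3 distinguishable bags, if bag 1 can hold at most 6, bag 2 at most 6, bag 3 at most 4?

10

Ignoring the caps, the number of non-negative solutions to x_1+…+x_3 = 13 is C(15,2) = 105.
Subtract solutions that violate a single cap (substitute x_i' = x_i − (cap_i+1)): x_1 ≥ 7 gives C(8,2) = 28; x_2 ≥ 7 gives C(8,2) = 28; x_3 ≥ 5 gives C(10,2) = 45. Together 101.
Add back pairs where two caps are both exceeded: 0 + 3 + 3 = 6.
By inclusion–exclusion the count is 105 − 101 + 6 = 10.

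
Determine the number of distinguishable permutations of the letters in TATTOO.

60

The 6 letters of TATTOO have repeats: O appearing twice and T appearing 3 times.
So there are 6! / (3!·2!) = 60 distinguishable arrangements.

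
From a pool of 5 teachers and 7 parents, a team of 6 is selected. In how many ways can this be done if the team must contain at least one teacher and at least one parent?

With no constraint there are C(12,6) = 924 possible selections.
Subtract selections that omit an entire group: no teachers → C(7,6) = 7; no parents → C(5,6) = 0.
Both groups omitted at once is impossible, so 924 − 7 = 917.

917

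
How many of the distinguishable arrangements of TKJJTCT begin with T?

180

With the first slot taken by T, it remains to arrange the other 6 letters (KJJTCT).
Those 6 letters have J appearing twice and T appearing twice, giving (6)!/(2!·2!) = 180.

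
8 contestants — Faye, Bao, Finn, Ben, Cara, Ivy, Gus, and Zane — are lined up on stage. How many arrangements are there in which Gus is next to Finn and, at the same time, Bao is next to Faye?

2880

Treat {Gus,Finn} as one block (2 orders) and {Bao,Faye} as another (2 orders).
That leaves 6 units to arrange: 2 × 2 × 6! = 4 × 720 = 2880.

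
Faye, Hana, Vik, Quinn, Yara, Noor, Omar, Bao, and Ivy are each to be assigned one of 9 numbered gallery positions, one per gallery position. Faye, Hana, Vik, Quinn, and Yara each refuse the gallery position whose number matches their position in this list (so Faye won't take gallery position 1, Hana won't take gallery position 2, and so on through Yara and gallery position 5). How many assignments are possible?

Let Aᵢ (for 1 ≤ i ≤ 5) be the placements that put person i in their forbidden gallery position. Any j of these fix j positions, leaving (9−j)! ways to fill the rest, and there are C(5,j) ways to pick which j.
By inclusion–exclusion, the number of valid placements is Σ_{j=0}^{5} (−1)^j C(5,j)·(9−j)!.
Computing: 362880 − 201600 + 50400 − 7200 + 600 − 24 = 205056.

205056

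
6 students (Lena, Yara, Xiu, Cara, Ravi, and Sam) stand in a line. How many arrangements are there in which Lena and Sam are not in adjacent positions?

Of the 6! = 720 arrangements, those with Lena and Sam adjacent number 2 × 5! = 240 (treat the pair as a block with 2 internal orders).
Complementary counting: 720 − 240 = 480.

480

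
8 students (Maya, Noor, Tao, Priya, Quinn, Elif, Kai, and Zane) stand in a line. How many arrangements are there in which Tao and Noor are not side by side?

30240

Of the 8! = 40320 arrangements, those with Tao and Noor adjacent number 2 × 7! = 10080 (treat the pair as a block with 2 internal orders).
Complementary counting: 40320 − 10080 = 30240.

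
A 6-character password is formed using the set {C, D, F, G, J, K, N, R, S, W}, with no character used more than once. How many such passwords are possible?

151200

With no repetition, fill the 6 characters in order: 10 choices, then 9, down to 5.
10 × 9 × 8 × 7 × 6 × 5 = 151200.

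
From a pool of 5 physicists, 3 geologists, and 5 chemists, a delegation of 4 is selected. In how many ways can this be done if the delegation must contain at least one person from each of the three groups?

With no constraint there are C(13,4) = 715 possible selections.
Selections missing a whole group: no physicists → C(8,4) = 70; no geologists → C(10,4) = 210; no chemists → C(8,4) = 70.
Add back selections omitting two groups (i.e. drawn from a single group): C(5,4) + C(3,4) + C(5,4) = 10.
By inclusion–exclusion: 715 − 350 + 10 = 375.

375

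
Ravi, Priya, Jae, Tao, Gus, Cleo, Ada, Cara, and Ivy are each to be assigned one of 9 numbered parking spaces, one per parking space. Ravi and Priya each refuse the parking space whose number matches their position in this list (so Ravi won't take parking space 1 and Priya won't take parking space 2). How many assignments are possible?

Let Aᵢ (for i ∈ {1, 2}) be the placements that put person i in their forbidden parking space. Any j of these fix j positions, leaving (9−j)! ways to fill the rest, and there are C(2,j) ways to pick which j.
By inclusion–exclusion, the number of valid placements is Σ_{j=0}^{2} (−1)^j C(2,j)·(9−j)!.
Computing: 362880 − 80640 + 5040 = 287280.

287280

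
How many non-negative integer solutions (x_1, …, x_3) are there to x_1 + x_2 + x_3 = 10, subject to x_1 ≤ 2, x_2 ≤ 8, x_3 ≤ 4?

Ignoring the caps, the number of non-negative solutions to x_1+…+x_3 = 10 is C(12,2) = 66.
Subtract solutions that violate a single cap (substitute x_i' = x_i − (cap_i+1)): x_1 ≥ 3 gives C(9,2) = 36; x_2 ≥ 9 gives C(3,2) = 3; x_3 ≥ 5 gives C(7,2) = 21. Together 60.
Add back pairs where two caps are both exceeded: 0 + 6 + 0 = 6.
By inclusion–exclusion the count is 66 − 60 + 6 = 12.

12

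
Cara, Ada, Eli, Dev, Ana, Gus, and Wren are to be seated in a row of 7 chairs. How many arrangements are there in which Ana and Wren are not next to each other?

There are 7! = 5040 arrangements in all. If Ana and Wren are adjacent, merging them into one block gives 2·(6)! = 1440 arrangements.
So 5040 − 1440 = 3600 arrangements keep them apart.

3600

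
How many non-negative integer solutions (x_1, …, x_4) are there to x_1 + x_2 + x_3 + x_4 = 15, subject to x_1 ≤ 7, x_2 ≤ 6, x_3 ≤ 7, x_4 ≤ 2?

Ignoring the caps, the number of non-negative solutions to x_1+…+x_4 = 15 is C(18,3) = 816.
Subtract solutions that violate a single cap (substitute x_i' = x_i − (cap_i+1)): x_1 ≥ 8 gives C(10,3) = 120; x_2 ≥ 7 gives C(11,3) = 165; x_3 ≥ 8 gives C(10,3) = 120; x_4 ≥ 3 gives C(15,3) = 455. Together 860.
Add back pairs where two caps are both exceeded: 1 + 0 + 35 + 1 + 56 + 35 = 128.
By inclusion–exclusion the count is 816 − 860 + 128 = 84.

84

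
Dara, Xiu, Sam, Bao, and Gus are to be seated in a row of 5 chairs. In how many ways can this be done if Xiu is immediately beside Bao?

Treat {Xiu, Bao} as a single unit. There are 4 units to order, and the pair itself can be ordered 2 ways.
So the count is 2·(4)! = 48.

48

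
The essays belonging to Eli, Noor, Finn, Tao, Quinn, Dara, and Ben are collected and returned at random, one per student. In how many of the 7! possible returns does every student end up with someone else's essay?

1854

Let Aᵢ be the assignments in which student i gets their own essay. We want the size of the complement of A₁∪…∪A_7.
By inclusion–exclusion this is Σ_{j=0}^{7} (−1)^j C(7,j)·(7−j)!.
Computing: 5040 − 5040 + 2520 − 840 + 210 − 42 + 7 − 1 = 1854.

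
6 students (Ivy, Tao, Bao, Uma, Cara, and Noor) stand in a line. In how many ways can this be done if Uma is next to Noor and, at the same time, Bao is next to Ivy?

96

Treat {Uma,Noor} as one block (2 orders) and {Bao,Ivy} as another (2 orders).
That leaves 4 units to arrange: 2 × 2 × 4! = 4 × 24 = 96.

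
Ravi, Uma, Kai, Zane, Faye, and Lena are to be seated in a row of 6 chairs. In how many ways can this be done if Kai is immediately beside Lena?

240

Place the 4 others and the Kai-Lena pair as 5 objects in a line; the pair has 2 internal arrangements.
So the count is 2·(5)! = 240.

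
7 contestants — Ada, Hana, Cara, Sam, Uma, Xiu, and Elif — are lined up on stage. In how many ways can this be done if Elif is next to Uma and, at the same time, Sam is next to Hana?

Treat {Elif,Uma} as one block (2 orders) and {Sam,Hana} as another (2 orders).
That leaves 5 units to arrange: 2 × 2 × 5! = 4 × 120 = 480.

480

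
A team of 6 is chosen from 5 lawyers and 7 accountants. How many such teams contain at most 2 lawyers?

462

Split by how many lawyers are chosen (0 through 2).
Sum: C(5,0)·C(7,6) + C(5,1)·C(7,5) + C(5,2)·C(7,4) = 7 + 105 + 350 = 462.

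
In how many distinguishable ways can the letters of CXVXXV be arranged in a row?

60

Letter multiplicities in CXVXXV: C×1, V×2, X×3.
So there are 6! / (3!·2!) = 60 distinguishable arrangements.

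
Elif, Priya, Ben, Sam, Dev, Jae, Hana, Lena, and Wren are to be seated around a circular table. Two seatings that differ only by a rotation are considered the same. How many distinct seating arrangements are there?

40320

Around a circle, 9 distinct people have 9!/9 = (8)! = 40320 rotationally distinct seatings.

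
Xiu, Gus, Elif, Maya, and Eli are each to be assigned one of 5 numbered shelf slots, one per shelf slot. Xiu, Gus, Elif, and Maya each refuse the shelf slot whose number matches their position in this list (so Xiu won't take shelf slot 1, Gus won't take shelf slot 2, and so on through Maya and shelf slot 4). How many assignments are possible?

Let Aᵢ (for 1 ≤ i ≤ 4) be the placements that put person i in their forbidden shelf slot. Any j of these fix j positions, leaving (5−j)! ways to fill the rest, and there are C(4,j) ways to pick which j.
By inclusion–exclusion, the number of valid placements is Σ_{j=0}^{4} (−1)^j C(4,j)·(5−j)!.
Computing: 120 − 96 + 36 − 8 + 1 = 53.

53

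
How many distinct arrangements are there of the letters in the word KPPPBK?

60

Letter multiplicities in KPPPBK: B×1, K×2, P×3.
So there are 6! / (3!·2!) = 60 distinguishable arrangements.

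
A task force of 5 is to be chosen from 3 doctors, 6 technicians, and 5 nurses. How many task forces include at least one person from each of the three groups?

1365

Unrestricted: C(14,5) = 2002 ways to pick any 5 of the 14.
Subtract selections that omit an entire group: no doctors → C(11,5) = 462; no technicians → C(8,5) = 56; no nurses → C(9,5) = 126.
Add back selections omitting two groups (i.e. drawn from a single group): C(3,5) + C(6,5) + C(5,5) = 7.
By inclusion–exclusion: 2002 − 644 + 7 = 1365.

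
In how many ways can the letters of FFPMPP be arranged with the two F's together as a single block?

20

Treat the 2 copies of F as a single block. The multiset to arrange is then {FF, M, P, P, P}, 5 items in all.
That gives (5)!/(3!) = 20 arrangements.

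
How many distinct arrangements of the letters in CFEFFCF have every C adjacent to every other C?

Treat the 2 copies of C as a single block. The multiset to arrange is then {CC, E, F, F, F, F}, 6 items in all.
That gives (6)!/(4!) = 30 arrangements.

30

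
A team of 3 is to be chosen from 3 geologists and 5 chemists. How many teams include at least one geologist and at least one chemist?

Unrestricted: C(8,3) = 56 ways to pick any 3 of the 8.
Selections missing a whole group: no geologists → C(5,3) = 10; no chemists → C(3,3) = 1.
Both groups omitted at once is impossible, so 56 − 11 = 45.

45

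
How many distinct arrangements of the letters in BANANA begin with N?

20

With the first slot taken by N, it remains to arrange the other 5 letters (BAANA).
Those 5 letters have A appearing 3 times, giving (5)!/(3!) = 20.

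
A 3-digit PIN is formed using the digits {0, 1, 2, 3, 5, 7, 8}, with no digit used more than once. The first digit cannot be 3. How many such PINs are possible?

180

The first digit has 7−1 = 6 choices (anything except 3).
The remaining 2 digits are filled from the other 6 symbols without repetition: 6 × 5 = 30.
Total: 6 × 30 = 180.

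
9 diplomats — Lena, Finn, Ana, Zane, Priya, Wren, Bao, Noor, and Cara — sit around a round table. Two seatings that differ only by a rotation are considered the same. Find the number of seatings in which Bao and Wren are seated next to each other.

Glue Bao and Wren into a block (2 internal orders). Seating 8 units around a circle gives (7)! arrangements.
So 2 × (7)! = 2 × 5040 = 10080.

10080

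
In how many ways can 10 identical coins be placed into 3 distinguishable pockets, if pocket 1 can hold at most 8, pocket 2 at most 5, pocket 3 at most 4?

Ignoring the caps, the number of non-negative solutions to x_1+…+x_3 = 10 is C(12,2) = 66.
Subtract solutions that violate a single cap (substitute x_i' = x_i − (cap_i+1)): x_1 ≥ 9 gives C(3,2) = 3; x_2 ≥ 6 gives C(6,2) = 15; x_3 ≥ 5 gives C(7,2) = 21. Together 39.
No two caps can be exceeded simultaneously, so the pair terms are all 0.
By inclusion–exclusion the count is 66 − 39 + 0 = 27.

27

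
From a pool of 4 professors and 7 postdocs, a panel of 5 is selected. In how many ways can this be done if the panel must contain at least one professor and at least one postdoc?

441

With no constraint there are C(11,5) = 462 possible selections.
Selections missing a whole group: no professors → C(7,5) = 21; no postdocs → C(4,5) = 0.
Both groups omitted at once is impossible, so 462 − 21 = 441.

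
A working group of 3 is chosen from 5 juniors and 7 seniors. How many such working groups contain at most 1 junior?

140

Split by how many juniors are chosen (0 through 1).
Sum: C(5,0)·C(7,3) + C(5,1)·C(7,2) = 35 + 105 = 140.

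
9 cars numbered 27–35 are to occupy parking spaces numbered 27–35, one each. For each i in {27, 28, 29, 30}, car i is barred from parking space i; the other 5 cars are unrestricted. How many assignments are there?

229080

Let Aᵢ (for 27 ≤ i ≤ 30) be the placements that put car i in its forbidden parking space. Any j of these fix j positions, leaving (9−j)! ways to fill the rest, and there are C(4,j) ways to pick which j.
By inclusion–exclusion, the number of valid placements is Σ_{j=0}^{4} (−1)^j C(4,j)·(9−j)!.
Computing: 362880 − 161280 + 30240 − 2880 + 120 = 229080.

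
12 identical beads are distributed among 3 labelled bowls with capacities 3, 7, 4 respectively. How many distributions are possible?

6

Without the upper bounds there are C(14,2) = 91 ways to split 12 among 3 bowls.
Subtract solutions that violate a single cap (substitute x_i' = x_i − (cap_i+1)): x_1 ≥ 4 gives C(10,2) = 45; x_2 ≥ 8 gives C(6,2) = 15; x_3 ≥ 5 gives C(9,2) = 36. Together 96.
Add back pairs where two caps are both exceeded: 1 + 10 + 0 = 11.
By inclusion–exclusion the count is 91 − 96 + 11 = 6.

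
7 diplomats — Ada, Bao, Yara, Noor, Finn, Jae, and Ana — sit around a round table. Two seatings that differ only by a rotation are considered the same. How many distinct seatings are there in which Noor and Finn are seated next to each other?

240

Glue Noor and Finn into a block (2 internal orders). Seating 6 units around a circle gives (5)! arrangements.
So 2 × (5)! = 2 × 120 = 240.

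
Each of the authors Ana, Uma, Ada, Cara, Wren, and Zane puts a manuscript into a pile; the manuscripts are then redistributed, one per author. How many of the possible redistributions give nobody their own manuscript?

Count assignments avoiding every fixed point. For any j of the 6 authors fixed to their own manuscript, the other 6−j can be arranged in (6−j)! ways.
By inclusion–exclusion this is Σ_{j=0}^{6} (−1)^j C(6,j)·(6−j)!.
Computing: 720 − 720 + 360 − 120 + 30 − 6 + 1 = 265.

265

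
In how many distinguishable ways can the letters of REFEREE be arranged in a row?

REFEREE has 7 letters with E appearing 4 times and R appearing twice.
Dividing 7! = 5040 by 4!·2! = 48 for the repeated letters gives 105.

105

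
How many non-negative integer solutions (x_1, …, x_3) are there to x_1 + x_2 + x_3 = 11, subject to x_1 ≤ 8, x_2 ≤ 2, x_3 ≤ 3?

6

By stars and bars, unrestricted non-negative solutions to x_1+…+x_3 = 11 number C(11+2,2) = 78.
Subtract solutions that violate a single cap (substitute x_i' = x_i − (cap_i+1)): x_1 ≥ 9 gives C(4,2) = 6; x_2 ≥ 3 gives C(10,2) = 45; x_3 ≥ 4 gives C(9,2) = 36. Together 87.
Add back pairs where two caps are both exceeded: 0 + 0 + 15 = 15.
By inclusion–exclusion the count is 78 − 87 + 15 = 6.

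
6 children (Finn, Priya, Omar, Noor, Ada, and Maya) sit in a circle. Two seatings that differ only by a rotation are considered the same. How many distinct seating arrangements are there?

120

Around a circle, 6 distinct people have 6!/6 = (5)! = 120 rotationally distinct seatings.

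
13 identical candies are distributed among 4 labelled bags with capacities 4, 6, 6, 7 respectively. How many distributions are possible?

180

Without the upper bounds there are C(16,3) = 560 ways to split 13 among 4 bags.
Subtract solutions that violate a single cap (substitute x_i' = x_i − (cap_i+1)): x_1 ≥ 5 gives C(11,3) = 165; x_2 ≥ 7 gives C(9,3) = 84; x_3 ≥ 7 gives C(9,3) = 84; x_4 ≥ 8 gives C(8,3) = 56. Together 389.
Add back pairs where two caps are both exceeded: 4 + 4 + 1 + 0 + 0 + 0 = 9.
By inclusion–exclusion the count is 560 − 389 + 9 = 180.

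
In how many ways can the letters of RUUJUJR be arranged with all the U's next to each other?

Treat the 3 copies of U as a single block. The multiset to arrange is then {UUU, J, J, R, R}, 5 items in all.
That gives (5)!/(2!·2!) = 30 arrangements.

30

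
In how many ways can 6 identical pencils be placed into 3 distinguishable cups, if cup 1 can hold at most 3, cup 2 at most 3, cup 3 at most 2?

6

Ignoring the caps, the number of non-negative solutions to x_1+…+x_3 = 6 is C(8,2) = 28.
Subtract solutions that violate a single cap (substitute x_i' = x_i − (cap_i+1)): x_1 ≥ 4 gives C(4,2) = 6; x_2 ≥ 4 gives C(4,2) = 6; x_3 ≥ 3 gives C(5,2) = 10. Together 22.
No two caps can be exceeded simultaneously, so the pair terms are all 0.
By inclusion–exclusion the count is 28 − 22 + 0 = 6.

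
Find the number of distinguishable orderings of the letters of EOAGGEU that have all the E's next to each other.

360

Treat the 2 copies of E as a single block. The multiset to arrange is then {EE, A, G, G, O, U}, 6 items in all.
That gives (6)!/(2!) = 360 arrangements.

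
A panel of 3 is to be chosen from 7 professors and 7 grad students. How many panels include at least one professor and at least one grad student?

294

With no constraint there are C(14,3) = 364 possible selections.
Selections missing a whole group: no professors → C(7,3) = 35; no grad students → C(7,3) = 35.
Both groups omitted at once is impossible, so 364 − 70 = 294.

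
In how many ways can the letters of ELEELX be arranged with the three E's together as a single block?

12

Treat the 3 copies of E as a single block. The multiset to arrange is then {EEE, L, L, X}, 4 items in all.
That gives (4)!/(2!) = 12 arrangements.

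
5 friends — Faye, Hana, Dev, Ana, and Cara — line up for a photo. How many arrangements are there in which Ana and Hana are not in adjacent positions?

There are 5! = 120 arrangements in all. If Ana and Hana are adjacent, merging them into one block gives 2·(4)! = 48 arrangements.
So 120 − 48 = 72 arrangements keep them apart.

72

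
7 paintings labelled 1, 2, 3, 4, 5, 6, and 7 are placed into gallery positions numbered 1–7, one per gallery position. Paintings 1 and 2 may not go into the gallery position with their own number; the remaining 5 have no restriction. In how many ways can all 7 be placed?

3720

Let Aᵢ (for i ∈ {1, 2}) be the placements that put painting i in its forbidden gallery position. Any j of these fix j positions, leaving (7−j)! ways to fill the rest, and there are C(2,j) ways to pick which j.
By inclusion–exclusion, the number of valid placements is Σ_{j=0}^{2} (−1)^j C(2,j)·(7−j)!.
Computing: 5040 − 1440 + 120 = 3720.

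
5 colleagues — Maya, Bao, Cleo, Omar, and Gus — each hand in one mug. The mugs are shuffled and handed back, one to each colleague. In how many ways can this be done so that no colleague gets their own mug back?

Let Aᵢ be the assignments in which colleague i gets their own mug. We want the size of the complement of A₁∪…∪A_5.
By inclusion–exclusion this is Σ_{j=0}^{5} (−1)^j C(5,j)·(5−j)!.
Computing: 120 − 120 + 60 − 20 + 5 − 1 = 44.

44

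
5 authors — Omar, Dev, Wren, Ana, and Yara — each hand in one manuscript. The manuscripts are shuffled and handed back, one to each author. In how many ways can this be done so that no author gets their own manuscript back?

44

Count assignments avoiding every fixed point. For any j of the 5 authors fixed to their own manuscript, the other 5−j can be arranged in (5−j)! ways.
By inclusion–exclusion this is Σ_{j=0}^{5} (−1)^j C(5,j)·(5−j)!.
Computing: 120 − 120 + 60 − 20 + 5 − 1 = 44.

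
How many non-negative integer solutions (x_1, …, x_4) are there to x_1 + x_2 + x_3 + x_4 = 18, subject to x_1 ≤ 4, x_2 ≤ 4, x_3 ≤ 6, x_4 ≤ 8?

35

Without the upper bounds there are C(21,3) = 1330 ways to split 18 among 4 variables.
Subtract solutions that violate a single cap (substitute x_i' = x_i − (cap_i+1)): x_1 ≥ 5 gives C(16,3) = 560; x_2 ≥ 5 gives C(16,3) = 560; x_3 ≥ 7 gives C(14,3) = 364; x_4 ≥ 9 gives C(12,3) = 220. Together 1704.
Add back pairs where two caps are both exceeded: 165 + 84 + 35 + 84 + 35 + 10 = 413.
Subtract triples: 4 + 0 + 0 + 0 = 4.
By inclusion–exclusion the count is 1330 − 1704 + 413 − 4 = 35.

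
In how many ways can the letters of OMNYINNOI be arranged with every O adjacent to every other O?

3360

Treat the 2 copies of O as a single block. The multiset to arrange is then {OO, I, I, M, N, N, N, Y}, 8 items in all.
That gives (8)!/(3!·2!) = 3360 arrangements.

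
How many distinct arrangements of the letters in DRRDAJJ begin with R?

With the first slot taken by R, it remains to arrange the other 6 letters (DRDAJJ).
Those 6 letters have D appearing twice and J appearing twice, giving (6)!/(2!·2!) = 180.

180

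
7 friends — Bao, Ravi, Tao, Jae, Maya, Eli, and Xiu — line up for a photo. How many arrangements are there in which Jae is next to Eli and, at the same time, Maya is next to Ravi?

480

Treat {Jae,Eli} as one block (2 orders) and {Maya,Ravi} as another (2 orders).
That leaves 5 units to arrange: 2 × 2 × 5! = 4 × 120 = 480.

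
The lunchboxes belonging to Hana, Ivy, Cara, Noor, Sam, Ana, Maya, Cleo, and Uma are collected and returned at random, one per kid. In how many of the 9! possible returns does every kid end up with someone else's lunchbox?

Let Aᵢ be the assignments in which kid i gets their own lunchbox. We want the size of the complement of A₁∪…∪A_9.
By inclusion–exclusion this is Σ_{j=0}^{9} (−1)^j C(9,j)·(9−j)!.
Computing: 362880 − 362880 + 181440 − 60480 + 15120 − 3024 + 504 − 72 + 9 − 1 = 133496.

133496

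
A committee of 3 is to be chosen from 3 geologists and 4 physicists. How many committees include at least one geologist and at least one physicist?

30

Unrestricted: C(7,3) = 35 ways to pick any 3 of the 7.
Selections missing a whole group: no geologists → C(4,3) = 4; no physicists → C(3,3) = 1.
Both groups omitted at once is impossible, so 35 − 5 = 30.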